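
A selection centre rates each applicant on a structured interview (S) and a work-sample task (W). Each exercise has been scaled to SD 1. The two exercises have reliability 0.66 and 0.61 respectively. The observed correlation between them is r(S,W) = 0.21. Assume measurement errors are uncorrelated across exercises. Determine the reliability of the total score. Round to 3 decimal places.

Var(S+W) = 2 + 2·[0.21] = 2 + 0.42 = 2.42.
With uncorrelated errors the cross-covariances are all true-score covariance, so they carry over unchanged; only the diagonal terms shrink to ρᵢσᵢ².
True-score variance = [0.66 + 0.61] + 0.42 = 1.27 + 0.42 = 1.69.
Reliability = 1.69 / 2.42 = 0.698.

0.698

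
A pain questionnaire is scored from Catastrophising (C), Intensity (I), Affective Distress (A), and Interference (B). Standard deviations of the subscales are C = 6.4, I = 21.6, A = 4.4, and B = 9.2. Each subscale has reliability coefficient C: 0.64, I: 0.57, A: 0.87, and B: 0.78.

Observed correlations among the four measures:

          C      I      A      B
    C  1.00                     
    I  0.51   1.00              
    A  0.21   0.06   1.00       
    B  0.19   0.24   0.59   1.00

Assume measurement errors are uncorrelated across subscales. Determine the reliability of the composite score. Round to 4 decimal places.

0.7487

Var(C+I+A+B) = 6.4² + 21.6² + 4.4² + 9.2² + 2·[6.4·21.6·0.51 + 6.4·4.4·0.21 + 6.4·9.2·0.19 + 21.6·4.4·0.06 + 21.6·9.2·0.24 + 4.4·9.2·0.59] = 611.52 + 329.763 = 941.283.
With uncorrelated errors the cross-covariances are all true-score covariance, so they carry over unchanged; only the diagonal terms shrink to ρᵢσᵢ².
True-score variance = [6.4²·0.64 + 21.6²·0.57 + 4.4²·0.87 + 9.2²·0.78] + 329.763 = 375.016 + 329.763 = 704.779.
Reliability = 704.779 / 941.283 = 0.7487.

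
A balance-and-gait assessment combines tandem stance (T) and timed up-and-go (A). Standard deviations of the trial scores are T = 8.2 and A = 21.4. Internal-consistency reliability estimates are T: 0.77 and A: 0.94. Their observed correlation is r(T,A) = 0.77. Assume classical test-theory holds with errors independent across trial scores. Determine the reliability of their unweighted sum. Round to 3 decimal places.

Var(T+A) = 8.2² + 21.4² + 2·[8.2·21.4·0.77] = 525.2 + 270.239 = 795.439.
With uncorrelated errors the cross-covariances are all true-score covariance, so they carry over unchanged; only the diagonal terms shrink to ρᵢσᵢ².
True-score variance = [8.2²·0.77 + 21.4²·0.94] + 270.239 = 482.257 + 270.239 = 752.496.
Reliability = 752.496 / 795.439 = 0.946.

0.946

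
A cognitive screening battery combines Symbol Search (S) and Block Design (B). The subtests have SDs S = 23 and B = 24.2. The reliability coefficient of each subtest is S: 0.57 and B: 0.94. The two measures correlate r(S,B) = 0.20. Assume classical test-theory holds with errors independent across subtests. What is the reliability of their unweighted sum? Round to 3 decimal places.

Var(S+B) = 23² + 24.2² + 2·[23·24.2·0.20] = 1114.64 + 222.64 = 1337.28.
With uncorrelated errors the cross-covariances are all true-score covariance, so they carry over unchanged; only the diagonal terms shrink to ρᵢσᵢ².
True-score variance = [23²·0.57 + 24.2²·0.94] + 222.64 = 852.032 + 222.64 = 1074.67.
Reliability = 1074.67 / 1337.28 = 0.804.

0.804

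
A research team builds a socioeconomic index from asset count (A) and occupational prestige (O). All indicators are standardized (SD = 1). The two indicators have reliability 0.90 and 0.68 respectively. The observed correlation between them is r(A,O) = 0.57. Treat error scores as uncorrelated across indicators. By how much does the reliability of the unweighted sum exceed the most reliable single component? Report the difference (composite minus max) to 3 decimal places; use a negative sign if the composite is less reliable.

Var(sum) = 2 + 1.14 = 3.14; true-score variance = 1.58 + 1.14 = 2.72; composite reliability = 0.8662.
Max component reliability = 0.9000.
Difference = 0.8662 − 0.9000 = -0.034.

-0.034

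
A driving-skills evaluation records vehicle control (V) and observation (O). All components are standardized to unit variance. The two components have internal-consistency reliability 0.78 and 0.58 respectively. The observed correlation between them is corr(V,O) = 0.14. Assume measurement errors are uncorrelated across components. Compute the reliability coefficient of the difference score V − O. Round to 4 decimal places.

Var(V−O) = 1 + 1 − 2·0.14 = 2 − 0.28 = 1.72.
Because errors are independent across components, Cov(Tᵢ,Tⱼ) = Cov(Xᵢ,Xⱼ); the off-diagonal part of the true-score variance is the same as above.
True-score variance = [0.78 + 0.58] − 0.28 = 1.36 − 0.28 = 1.08.
Reliability = 1.08 / 1.72 = 0.6279.

0.6279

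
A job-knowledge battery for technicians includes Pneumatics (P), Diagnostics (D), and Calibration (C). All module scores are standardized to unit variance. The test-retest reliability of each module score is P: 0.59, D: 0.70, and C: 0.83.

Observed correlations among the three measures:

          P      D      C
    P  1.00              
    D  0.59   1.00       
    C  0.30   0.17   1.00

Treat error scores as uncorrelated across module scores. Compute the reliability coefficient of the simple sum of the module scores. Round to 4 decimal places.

0.8281

Var(P+D+C) = 3 + 2·[0.59 + 0.30 + 0.17] = 3 + 2.12 = 5.12.
Because errors are independent across components, Cov(Tᵢ,Tⱼ) = Cov(Xᵢ,Xⱼ); the off-diagonal part of the true-score variance is the same as above.
True-score variance = [0.59 + 0.70 + 0.83] + 2.12 = 2.12 + 2.12 = 4.24.
Reliability = 4.24 / 5.12 = 0.8281.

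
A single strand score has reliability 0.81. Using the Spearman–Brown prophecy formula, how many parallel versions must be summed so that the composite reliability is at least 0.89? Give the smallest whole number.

2

k ≥ ρ*(1−ρ₁)/(ρ₁(1−ρ*)) = 0.89·0.19 / (0.81·0.11) = 1.898.
Smallest integer k = 2.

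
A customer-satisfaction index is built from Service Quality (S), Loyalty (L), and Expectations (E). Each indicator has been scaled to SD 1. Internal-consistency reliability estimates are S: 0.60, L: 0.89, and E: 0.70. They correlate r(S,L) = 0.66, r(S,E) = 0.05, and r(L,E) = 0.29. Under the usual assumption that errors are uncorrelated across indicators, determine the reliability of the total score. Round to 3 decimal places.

0.838

Var(S+L+E) = 3 + 2·[0.66 + 0.05 + 0.29] = 3 + 2 = 5.
Because errors are independent across components, Cov(Tᵢ,Tⱼ) = Cov(Xᵢ,Xⱼ); the off-diagonal part of the true-score variance is the same as above.
True-score variance = [0.60 + 0.89 + 0.70] + 2 = 2.19 + 2 = 4.19.
Reliability = 4.19 / 5 = 0.838.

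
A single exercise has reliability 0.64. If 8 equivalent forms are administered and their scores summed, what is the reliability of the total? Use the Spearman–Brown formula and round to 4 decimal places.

0.9343

ρ_k = kρ / (1 + (k−1)ρ) = 8·0.64 / (1 + 7·0.64) = 5.120 / 5.480 = 0.9343.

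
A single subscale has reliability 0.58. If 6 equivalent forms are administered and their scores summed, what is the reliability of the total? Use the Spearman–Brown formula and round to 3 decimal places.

ρ_k = kρ / (1 + (k−1)ρ) = 6·0.58 / (1 + 5·0.58) = 3.480 / 3.900 = 0.892.

0.892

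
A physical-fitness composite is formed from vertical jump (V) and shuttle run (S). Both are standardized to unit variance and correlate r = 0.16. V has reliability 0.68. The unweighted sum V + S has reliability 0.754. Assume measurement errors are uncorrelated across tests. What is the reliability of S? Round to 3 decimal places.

Var(V+S) = 2 + 2·0.16 = 2.320.
True-score variance = ρ_V + ρ_S + 2·0.16, so 0.754 = (0.68 + ρ_S + 0.32) / 2.320.
ρ_S = 0.754·2.320 − 0.68 − 0.32 = 0.749.

0.749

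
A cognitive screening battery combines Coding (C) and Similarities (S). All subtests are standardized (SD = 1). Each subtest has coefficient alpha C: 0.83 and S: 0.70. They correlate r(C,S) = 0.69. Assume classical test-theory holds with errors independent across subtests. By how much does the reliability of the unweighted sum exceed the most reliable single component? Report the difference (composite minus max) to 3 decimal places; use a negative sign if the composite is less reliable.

Var(sum) = 2 + 1.38 = 3.38; true-score variance = 1.53 + 1.38 = 2.91; composite reliability = 0.8609.
Max component reliability = 0.8300.
Difference = 0.8609 − 0.8300 = 0.031.

0.031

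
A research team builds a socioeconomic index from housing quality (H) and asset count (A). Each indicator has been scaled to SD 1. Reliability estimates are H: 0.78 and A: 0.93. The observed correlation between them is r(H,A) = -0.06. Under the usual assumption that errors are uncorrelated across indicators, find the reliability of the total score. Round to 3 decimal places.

Var(H+A) = 2 + 2·[(-0.06)] = 2 − 0.12 = 1.88.
Because errors are independent across components, Cov(Tᵢ,Tⱼ) = Cov(Xᵢ,Xⱼ); the off-diagonal part of the true-score variance is the same as above.
True-score variance = [0.78 + 0.93] − 0.12 = 1.71 − 0.12 = 1.59.
Reliability = 1.59 / 1.88 = 0.846.

0.846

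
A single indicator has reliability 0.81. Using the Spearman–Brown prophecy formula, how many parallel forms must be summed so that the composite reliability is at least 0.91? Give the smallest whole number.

k ≥ ρ*(1−ρ₁)/(ρ₁(1−ρ*)) = 0.91·0.19 / (0.81·0.09) = 2.372.
Smallest integer k = 3.

3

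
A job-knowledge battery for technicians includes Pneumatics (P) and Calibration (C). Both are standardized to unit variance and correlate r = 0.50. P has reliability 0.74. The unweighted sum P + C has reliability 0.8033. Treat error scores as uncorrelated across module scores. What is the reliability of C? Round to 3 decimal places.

0.670

Var(P+C) = 2 + 2·0.50 = 3.000.
True-score variance = ρ_P + ρ_C + 2·0.50, so 0.8033 = (0.74 + ρ_C + 1.00) / 3.000.
ρ_C = 0.8033·3.000 − 0.74 − 1.00 = 0.670.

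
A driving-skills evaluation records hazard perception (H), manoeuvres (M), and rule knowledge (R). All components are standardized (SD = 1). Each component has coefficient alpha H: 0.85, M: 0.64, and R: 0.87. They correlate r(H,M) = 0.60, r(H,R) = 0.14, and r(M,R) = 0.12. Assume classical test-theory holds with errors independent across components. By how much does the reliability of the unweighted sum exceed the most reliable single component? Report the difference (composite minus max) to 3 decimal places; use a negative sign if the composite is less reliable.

-0.006

Var(sum) = 3 + 1.72 = 4.72; true-score variance = 2.36 + 1.72 = 4.08; composite reliability = 0.8644.
Max component reliability = 0.8700.
Difference = 0.8644 − 0.8700 = -0.006.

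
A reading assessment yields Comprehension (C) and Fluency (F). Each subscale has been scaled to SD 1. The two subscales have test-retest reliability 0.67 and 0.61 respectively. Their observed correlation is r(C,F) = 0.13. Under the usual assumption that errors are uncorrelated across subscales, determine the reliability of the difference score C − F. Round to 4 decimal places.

Var(C−F) = 1 + 1 − 2·0.13 = 2 − 0.26 = 1.74.
Under uncorrelated errors the observed covariances equal the true-score covariances, so only the own-variance terms attenuate.
True-score variance = [0.67 + 0.61] − 0.26 = 1.28 − 0.26 = 1.02.
Reliability = 1.02 / 1.74 = 0.5862.

0.5862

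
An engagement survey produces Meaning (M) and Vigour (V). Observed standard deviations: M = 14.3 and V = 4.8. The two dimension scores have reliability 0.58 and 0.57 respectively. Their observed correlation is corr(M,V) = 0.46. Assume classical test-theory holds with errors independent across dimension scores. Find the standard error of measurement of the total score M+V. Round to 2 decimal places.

9.79

Var(total) = 227.53 + 63.1488 = 290.679.
True-score variance = 131.737 + 63.1488 = 194.886, so reliability = 0.6705.
Error variance = 290.679 − 194.886 = 95.793; SEM = √95.793 = 9.79.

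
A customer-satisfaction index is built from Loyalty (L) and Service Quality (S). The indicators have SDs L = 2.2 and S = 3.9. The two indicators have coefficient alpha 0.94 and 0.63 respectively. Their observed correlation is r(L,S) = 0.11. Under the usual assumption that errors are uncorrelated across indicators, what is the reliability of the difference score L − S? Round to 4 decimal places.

Var(L−S) = 2.2² + 3.9² − 2·2.2·3.9·0.11 = 20.05 − 1.8876 = 18.1624.
Under uncorrelated errors the observed covariances equal the true-score covariances, so only the own-variance terms attenuate.
True-score variance = [2.2²·0.94 + 3.9²·0.63] − 1.8876 = 14.1319 − 1.8876 = 12.2443.
Reliability = 12.2443 / 18.1624 = 0.6742.

0.6742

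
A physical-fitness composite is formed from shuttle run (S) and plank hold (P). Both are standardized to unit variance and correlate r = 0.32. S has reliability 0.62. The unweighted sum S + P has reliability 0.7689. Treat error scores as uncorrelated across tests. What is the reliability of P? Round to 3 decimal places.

0.770

Var(S+P) = 2 + 2·0.32 = 2.640.
True-score variance = ρ_S + ρ_P + 2·0.32, so 0.7689 = (0.62 + ρ_P + 0.64) / 2.640.
ρ_P = 0.7689·2.640 − 0.62 − 0.64 = 0.770.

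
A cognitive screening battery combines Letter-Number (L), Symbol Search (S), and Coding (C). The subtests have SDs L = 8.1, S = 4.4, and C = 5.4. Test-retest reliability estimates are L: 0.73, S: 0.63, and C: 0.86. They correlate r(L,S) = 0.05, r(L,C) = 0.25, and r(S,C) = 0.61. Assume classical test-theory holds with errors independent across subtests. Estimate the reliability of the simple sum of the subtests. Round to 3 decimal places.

Var(L+S+C) = 8.1² + 4.4² + 5.4² + 2·[8.1·4.4·0.05 + 8.1·5.4·0.25 + 4.4·5.4·0.61] = 114.13 + 54.4212 = 168.551.
Because errors are independent across components, Cov(Tᵢ,Tⱼ) = Cov(Xᵢ,Xⱼ); the off-diagonal part of the true-score variance is the same as above.
True-score variance = [8.1²·0.73 + 4.4²·0.63 + 5.4²·0.86] + 54.4212 = 85.1697 + 54.4212 = 139.591.
Reliability = 139.591 / 168.551 = 0.828.

0.828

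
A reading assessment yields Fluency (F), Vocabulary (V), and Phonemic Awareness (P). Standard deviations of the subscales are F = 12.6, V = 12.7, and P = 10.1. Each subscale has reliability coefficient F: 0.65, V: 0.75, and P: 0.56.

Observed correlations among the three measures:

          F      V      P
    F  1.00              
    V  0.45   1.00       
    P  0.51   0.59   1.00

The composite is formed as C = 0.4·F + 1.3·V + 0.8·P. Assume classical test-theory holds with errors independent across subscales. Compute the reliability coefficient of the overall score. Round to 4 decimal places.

0.8340

Var(C) = 0.4²·12.6² + 1.3²·12.7² + 0.8²·10.1² + 2·[0.52·12.6·12.7·0.45 + 0.32·12.6·10.1·0.51 + 1.04·12.7·10.1·0.59] = 363.268 + 273.84 = 637.108.
With uncorrelated errors the cross-covariances are all true-score covariance, so they carry over unchanged; only the diagonal terms shrink to ρᵢσᵢ².
True-score variance = [0.4²·12.6²·0.65 + 1.3²·12.7²·0.75 + 0.8²·10.1²·0.56] + 273.84 = 257.506 + 273.84 = 531.346.
Reliability = 531.346 / 637.108 = 0.8340.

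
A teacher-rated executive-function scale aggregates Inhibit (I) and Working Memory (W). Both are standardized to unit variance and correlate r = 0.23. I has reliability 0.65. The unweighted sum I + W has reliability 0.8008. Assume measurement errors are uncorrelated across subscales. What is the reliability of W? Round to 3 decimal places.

Var(I+W) = 2 + 2·0.23 = 2.460.
True-score variance = ρ_I + ρ_W + 2·0.23, so 0.8008 = (0.65 + ρ_W + 0.46) / 2.460.
ρ_W = 0.8008·2.460 − 0.65 − 0.46 = 0.860.

0.860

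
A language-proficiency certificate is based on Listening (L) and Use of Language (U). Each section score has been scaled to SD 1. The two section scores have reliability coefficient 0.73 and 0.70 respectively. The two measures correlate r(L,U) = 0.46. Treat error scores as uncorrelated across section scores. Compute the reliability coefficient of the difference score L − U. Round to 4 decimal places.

Var(L−U) = 1 + 1 − 2·0.46 = 2 − 0.92 = 1.08.
With uncorrelated errors the cross-covariances are all true-score covariance, so they carry over unchanged; only the diagonal terms shrink to ρᵢσᵢ².
True-score variance = [0.73 + 0.70] − 0.92 = 1.43 − 0.92 = 0.51.
Reliability = 0.51 / 1.08 = 0.4722.

0.4722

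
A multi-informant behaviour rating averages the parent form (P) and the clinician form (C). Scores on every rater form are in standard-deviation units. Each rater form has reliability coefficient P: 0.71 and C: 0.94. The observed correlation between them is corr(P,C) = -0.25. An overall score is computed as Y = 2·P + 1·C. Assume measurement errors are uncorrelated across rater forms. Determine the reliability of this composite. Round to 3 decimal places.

0.695

Var(Y) = 2² + 1 + 2·[2·(-0.25)] = 5 − 1 = 4.
With uncorrelated errors the cross-covariances are all true-score covariance, so they carry over unchanged; only the diagonal terms shrink to ρᵢσᵢ².
True-score variance = [2²·0.71 + 0.94] − 1 = 3.78 − 1 = 2.78.
Reliability = 2.78 / 4 = 0.695.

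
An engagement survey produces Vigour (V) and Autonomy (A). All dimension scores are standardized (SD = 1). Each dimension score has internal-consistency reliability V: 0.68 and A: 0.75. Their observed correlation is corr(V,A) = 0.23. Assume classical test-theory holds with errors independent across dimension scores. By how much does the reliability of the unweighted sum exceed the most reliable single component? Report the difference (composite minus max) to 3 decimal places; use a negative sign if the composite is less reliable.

0.018

Var(sum) = 2 + 0.46 = 2.46; true-score variance = 1.43 + 0.46 = 1.89; composite reliability = 0.7683.
Max component reliability = 0.7500.
Difference = 0.7683 − 0.7500 = 0.018.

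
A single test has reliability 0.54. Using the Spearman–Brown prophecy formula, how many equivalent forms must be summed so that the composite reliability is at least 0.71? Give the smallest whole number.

3

k ≥ ρ*(1−ρ₁)/(ρ₁(1−ρ*)) = 0.71·0.46 / (0.54·0.29) = 2.086.
Smallest integer k = 3.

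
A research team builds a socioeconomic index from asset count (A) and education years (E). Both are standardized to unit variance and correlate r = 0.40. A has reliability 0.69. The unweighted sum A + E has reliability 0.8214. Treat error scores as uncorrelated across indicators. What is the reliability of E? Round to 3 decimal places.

0.810

Var(A+E) = 2 + 2·0.40 = 2.800.
True-score variance = ρ_A + ρ_E + 2·0.40, so 0.8214 = (0.69 + ρ_E + 0.80) / 2.800.
ρ_E = 0.8214·2.800 − 0.69 − 0.80 = 0.810.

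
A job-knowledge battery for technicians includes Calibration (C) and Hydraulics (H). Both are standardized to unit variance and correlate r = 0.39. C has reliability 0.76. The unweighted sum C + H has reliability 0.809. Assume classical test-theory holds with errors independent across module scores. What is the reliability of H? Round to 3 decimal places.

Var(C+H) = 2 + 2·0.39 = 2.780.
True-score variance = ρ_C + ρ_H + 2·0.39, so 0.809 = (0.76 + ρ_H + 0.78) / 2.780.
ρ_H = 0.809·2.780 − 0.76 − 0.78 = 0.709.

0.709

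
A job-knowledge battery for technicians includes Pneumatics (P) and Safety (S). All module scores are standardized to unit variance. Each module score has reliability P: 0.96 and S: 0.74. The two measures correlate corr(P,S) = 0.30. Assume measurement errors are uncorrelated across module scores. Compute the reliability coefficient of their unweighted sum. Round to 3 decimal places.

0.885

Var(P+S) = 2 + 2·[0.30] = 2 + 0.6 = 2.6.
With uncorrelated errors the cross-covariances are all true-score covariance, so they carry over unchanged; only the diagonal terms shrink to ρᵢσᵢ².
True-score variance = [0.96 + 0.74] + 0.6 = 1.7 + 0.6 = 2.3.
Reliability = 2.3 / 2.6 = 0.885.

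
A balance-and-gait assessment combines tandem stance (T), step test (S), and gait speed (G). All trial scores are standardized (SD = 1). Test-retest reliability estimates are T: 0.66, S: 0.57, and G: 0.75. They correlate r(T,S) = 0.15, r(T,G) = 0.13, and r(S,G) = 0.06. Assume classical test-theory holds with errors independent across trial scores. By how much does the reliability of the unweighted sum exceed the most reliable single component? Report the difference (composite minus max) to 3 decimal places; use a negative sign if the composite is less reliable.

-0.027

Var(sum) = 3 + 0.68 = 3.68; true-score variance = 1.98 + 0.68 = 2.66; composite reliability = 0.7228.
Max component reliability = 0.7500.
Difference = 0.7228 − 0.7500 = -0.027.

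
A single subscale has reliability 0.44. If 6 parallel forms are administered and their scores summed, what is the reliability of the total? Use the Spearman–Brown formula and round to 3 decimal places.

0.825

ρ_k = kρ / (1 + (k−1)ρ) = 6·0.44 / (1 + 5·0.44) = 2.640 / 3.200 = 0.825.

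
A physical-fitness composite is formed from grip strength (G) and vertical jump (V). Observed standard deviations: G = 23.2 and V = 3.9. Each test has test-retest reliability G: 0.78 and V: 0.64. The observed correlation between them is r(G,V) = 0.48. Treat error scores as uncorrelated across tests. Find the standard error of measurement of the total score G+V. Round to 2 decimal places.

Var(total) = 553.45 + 86.8608 = 640.311.
True-score variance = 429.562 + 86.8608 = 516.422, so reliability = 0.8065.
Error variance = 640.311 − 516.422 = 123.888; SEM = √123.888 = 11.13.

11.13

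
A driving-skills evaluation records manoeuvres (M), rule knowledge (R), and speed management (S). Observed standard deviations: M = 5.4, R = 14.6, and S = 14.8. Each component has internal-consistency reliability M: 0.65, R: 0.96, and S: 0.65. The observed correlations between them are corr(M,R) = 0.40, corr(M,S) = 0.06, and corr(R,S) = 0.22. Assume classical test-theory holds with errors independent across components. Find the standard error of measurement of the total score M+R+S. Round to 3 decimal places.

9.767

Var(total) = 461.36 + 167.738 = 629.098.
True-score variance = 365.964 + 167.738 = 533.701, so reliability = 0.8484.
Error variance = 629.098 − 533.701 = 95.3964; SEM = √95.3964 = 9.767.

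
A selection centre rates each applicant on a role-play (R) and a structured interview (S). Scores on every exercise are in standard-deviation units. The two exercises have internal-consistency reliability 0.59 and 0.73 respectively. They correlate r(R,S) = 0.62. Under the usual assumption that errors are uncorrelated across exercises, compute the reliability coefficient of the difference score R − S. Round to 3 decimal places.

0.105

Var(R−S) = 1 + 1 − 2·0.62 = 2 − 1.24 = 0.76.
Because errors are independent across components, Cov(Tᵢ,Tⱼ) = Cov(Xᵢ,Xⱼ); the off-diagonal part of the true-score variance is the same as above.
True-score variance = [0.59 + 0.73] − 1.24 = 1.32 − 1.24 = 0.08.
Reliability = 0.08 / 0.76 = 0.105.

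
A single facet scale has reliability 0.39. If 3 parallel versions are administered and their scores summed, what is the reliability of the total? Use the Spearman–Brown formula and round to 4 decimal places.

ρ_k = kρ / (1 + (k−1)ρ) = 3·0.39 / (1 + 2·0.39) = 1.170 / 1.780 = 0.6573.

0.6573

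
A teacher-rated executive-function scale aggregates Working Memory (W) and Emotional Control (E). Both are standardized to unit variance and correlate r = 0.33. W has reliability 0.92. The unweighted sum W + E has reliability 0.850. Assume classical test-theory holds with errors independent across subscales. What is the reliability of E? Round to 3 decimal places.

Var(W+E) = 2 + 2·0.33 = 2.660.
True-score variance = ρ_W + ρ_E + 2·0.33, so 0.850 = (0.92 + ρ_E + 0.66) / 2.660.
ρ_E = 0.850·2.660 − 0.92 − 0.66 = 0.681.

0.681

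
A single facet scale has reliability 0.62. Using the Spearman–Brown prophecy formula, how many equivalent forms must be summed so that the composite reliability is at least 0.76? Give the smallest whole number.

k ≥ ρ*(1−ρ₁)/(ρ₁(1−ρ*)) = 0.76·0.38 / (0.62·0.24) = 1.941.
Smallest integer k = 2.

2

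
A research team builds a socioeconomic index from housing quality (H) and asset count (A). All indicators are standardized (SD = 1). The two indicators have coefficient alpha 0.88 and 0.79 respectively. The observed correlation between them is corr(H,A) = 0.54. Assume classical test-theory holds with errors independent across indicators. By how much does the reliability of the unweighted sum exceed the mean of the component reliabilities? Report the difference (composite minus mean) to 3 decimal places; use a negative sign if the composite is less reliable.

Var(sum) = 2 + 1.08 = 3.08; true-score variance = 1.67 + 1.08 = 2.75; composite reliability = 0.8929.
Mean component reliability = 0.8350.
Difference = 0.8929 − 0.8350 = 0.058.

0.058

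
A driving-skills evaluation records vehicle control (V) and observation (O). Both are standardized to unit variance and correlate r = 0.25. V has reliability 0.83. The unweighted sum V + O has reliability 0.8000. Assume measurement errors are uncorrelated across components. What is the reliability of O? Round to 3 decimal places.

Var(V+O) = 2 + 2·0.25 = 2.500.
True-score variance = ρ_V + ρ_O + 2·0.25, so 0.8000 = (0.83 + ρ_O + 0.50) / 2.500.
ρ_O = 0.8000·2.500 − 0.83 − 0.50 = 0.670.

0.670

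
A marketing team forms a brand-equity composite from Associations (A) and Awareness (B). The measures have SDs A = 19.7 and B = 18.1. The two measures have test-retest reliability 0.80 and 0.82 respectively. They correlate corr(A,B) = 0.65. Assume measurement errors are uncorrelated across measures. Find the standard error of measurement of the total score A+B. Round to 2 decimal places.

Var(total) = 715.7 + 463.541 = 1179.24.
True-score variance = 579.112 + 463.541 = 1042.65, so reliability = 0.8842.
Error variance = 1179.24 − 1042.65 = 136.588; SEM = √136.588 = 11.69.

11.69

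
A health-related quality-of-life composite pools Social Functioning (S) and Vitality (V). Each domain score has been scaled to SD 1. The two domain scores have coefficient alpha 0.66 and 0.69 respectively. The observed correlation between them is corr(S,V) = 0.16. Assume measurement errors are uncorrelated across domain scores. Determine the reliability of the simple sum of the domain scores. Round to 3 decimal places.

0.720

Var(S+V) = 2 + 2·[0.16] = 2 + 0.32 = 2.32.
With uncorrelated errors the cross-covariances are all true-score covariance, so they carry over unchanged; only the diagonal terms shrink to ρᵢσᵢ².
True-score variance = [0.66 + 0.69] + 0.32 = 1.35 + 0.32 = 1.67.
Reliability = 1.67 / 2.32 = 0.720.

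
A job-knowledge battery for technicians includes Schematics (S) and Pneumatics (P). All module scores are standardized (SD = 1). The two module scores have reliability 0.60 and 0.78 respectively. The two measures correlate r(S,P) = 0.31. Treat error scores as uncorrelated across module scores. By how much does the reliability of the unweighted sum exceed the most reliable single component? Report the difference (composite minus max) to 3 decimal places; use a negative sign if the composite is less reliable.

-0.017

Var(sum) = 2 + 0.62 = 2.62; true-score variance = 1.38 + 0.62 = 2; composite reliability = 0.7634.
Max component reliability = 0.7800.
Difference = 0.7634 − 0.7800 = -0.017.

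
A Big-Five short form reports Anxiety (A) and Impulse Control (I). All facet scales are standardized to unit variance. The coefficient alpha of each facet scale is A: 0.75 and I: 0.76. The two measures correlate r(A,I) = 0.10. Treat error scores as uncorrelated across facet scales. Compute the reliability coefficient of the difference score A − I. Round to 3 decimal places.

Var(A−I) = 1 + 1 − 2·0.10 = 2 − 0.2 = 1.8.
Because errors are independent across components, Cov(Tᵢ,Tⱼ) = Cov(Xᵢ,Xⱼ); the off-diagonal part of the true-score variance is the same as above.
True-score variance = [0.75 + 0.76] − 0.2 = 1.51 − 0.2 = 1.31.
Reliability = 1.31 / 1.8 = 0.728.

0.728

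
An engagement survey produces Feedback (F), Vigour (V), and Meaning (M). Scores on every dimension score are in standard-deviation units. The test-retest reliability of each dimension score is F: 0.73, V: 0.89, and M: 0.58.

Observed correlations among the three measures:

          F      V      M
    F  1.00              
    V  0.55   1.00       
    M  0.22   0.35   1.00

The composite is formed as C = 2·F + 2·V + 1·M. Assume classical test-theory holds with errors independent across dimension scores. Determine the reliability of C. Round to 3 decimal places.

Var(C) = 2² + 2² + 1 + 2·[4·0.55 + 2·0.22 + 2·0.35] = 9 + 6.68 = 15.68.
Because errors are independent across components, Cov(Tᵢ,Tⱼ) = Cov(Xᵢ,Xⱼ); the off-diagonal part of the true-score variance is the same as above.
True-score variance = [2²·0.73 + 2²·0.89 + 0.58] + 6.68 = 7.06 + 6.68 = 13.74.
Reliability = 13.74 / 15.68 = 0.876.

0.876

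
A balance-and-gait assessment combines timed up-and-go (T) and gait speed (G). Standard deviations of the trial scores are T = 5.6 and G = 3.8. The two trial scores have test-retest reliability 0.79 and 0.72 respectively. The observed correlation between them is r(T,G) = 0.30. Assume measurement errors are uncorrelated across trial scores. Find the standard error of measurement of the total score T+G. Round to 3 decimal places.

Var(total) = 45.8 + 12.768 = 58.568.
True-score variance = 35.1712 + 12.768 = 47.9392, so reliability = 0.8185.
Error variance = 58.568 − 47.9392 = 10.6288; SEM = √10.6288 = 3.260.

3.260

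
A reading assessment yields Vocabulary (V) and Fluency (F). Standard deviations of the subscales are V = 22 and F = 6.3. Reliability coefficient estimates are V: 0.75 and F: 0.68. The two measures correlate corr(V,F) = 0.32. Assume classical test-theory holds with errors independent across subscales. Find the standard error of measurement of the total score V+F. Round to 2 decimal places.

11.56

Var(total) = 523.69 + 88.704 = 612.394.
True-score variance = 389.989 + 88.704 = 478.693, so reliability = 0.7817.
Error variance = 612.394 − 478.693 = 133.701; SEM = √133.701 = 11.56.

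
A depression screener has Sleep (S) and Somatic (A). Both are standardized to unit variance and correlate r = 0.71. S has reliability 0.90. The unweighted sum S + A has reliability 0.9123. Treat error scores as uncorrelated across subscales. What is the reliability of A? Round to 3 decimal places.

0.800

Var(S+A) = 2 + 2·0.71 = 3.420.
True-score variance = ρ_S + ρ_A + 2·0.71, so 0.9123 = (0.90 + ρ_A + 1.42) / 3.420.
ρ_A = 0.9123·3.420 − 0.90 − 1.42 = 0.800.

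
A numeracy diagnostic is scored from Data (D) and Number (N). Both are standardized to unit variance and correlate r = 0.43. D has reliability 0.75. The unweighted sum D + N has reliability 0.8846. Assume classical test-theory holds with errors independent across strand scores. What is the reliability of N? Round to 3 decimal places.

0.920

Var(D+N) = 2 + 2·0.43 = 2.860.
True-score variance = ρ_D + ρ_N + 2·0.43, so 0.8846 = (0.75 + ρ_N + 0.86) / 2.860.
ρ_N = 0.8846·2.860 − 0.75 − 0.86 = 0.920.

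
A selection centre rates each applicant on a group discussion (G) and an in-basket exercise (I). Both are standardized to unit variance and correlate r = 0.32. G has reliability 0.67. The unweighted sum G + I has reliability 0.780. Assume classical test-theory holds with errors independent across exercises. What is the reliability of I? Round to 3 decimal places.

0.749

Var(G+I) = 2 + 2·0.32 = 2.640.
True-score variance = ρ_G + ρ_I + 2·0.32, so 0.780 = (0.67 + ρ_I + 0.64) / 2.640.
ρ_I = 0.780·2.640 − 0.67 − 0.64 = 0.749.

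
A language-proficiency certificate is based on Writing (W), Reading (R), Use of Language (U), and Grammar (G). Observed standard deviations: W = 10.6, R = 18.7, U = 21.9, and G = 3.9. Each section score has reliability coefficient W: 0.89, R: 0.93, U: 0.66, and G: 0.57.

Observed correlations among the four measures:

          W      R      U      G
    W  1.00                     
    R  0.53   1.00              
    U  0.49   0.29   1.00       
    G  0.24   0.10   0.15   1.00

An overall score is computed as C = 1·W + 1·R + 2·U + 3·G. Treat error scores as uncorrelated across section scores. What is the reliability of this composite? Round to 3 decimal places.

0.809

Var(C) = 10.6² + 18.7² + 2²·21.9² + 3²·3.9² + 2·[10.6·18.7·0.53 + 2·10.6·21.9·0.49 + 3·10.6·3.9·0.24 + 2·18.7·21.9·0.29 + 3·18.7·3.9·0.10 + 6·21.9·3.9·0.15] = 2517.38 + 1397.19 = 3914.57.
With uncorrelated errors the cross-covariances are all true-score covariance, so they carry over unchanged; only the diagonal terms shrink to ρᵢσᵢ².
True-score variance = [10.6²·0.89 + 18.7²·0.93 + 2²·21.9²·0.66 + 3²·3.9²·0.57] + 1397.19 = 1769.41 + 1397.19 = 3166.6.
Reliability = 3166.6 / 3914.57 = 0.809.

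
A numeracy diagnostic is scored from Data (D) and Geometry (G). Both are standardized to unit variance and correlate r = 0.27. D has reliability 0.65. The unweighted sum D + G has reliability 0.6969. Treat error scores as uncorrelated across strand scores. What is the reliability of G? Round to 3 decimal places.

0.580

Var(D+G) = 2 + 2·0.27 = 2.540.
True-score variance = ρ_D + ρ_G + 2·0.27, so 0.6969 = (0.65 + ρ_G + 0.54) / 2.540.
ρ_G = 0.6969·2.540 − 0.65 − 0.54 = 0.580.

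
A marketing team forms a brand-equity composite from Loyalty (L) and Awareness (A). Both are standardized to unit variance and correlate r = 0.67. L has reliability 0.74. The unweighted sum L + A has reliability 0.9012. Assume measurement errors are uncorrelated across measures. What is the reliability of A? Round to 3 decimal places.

0.930

Var(L+A) = 2 + 2·0.67 = 3.340.
True-score variance = ρ_L + ρ_A + 2·0.67, so 0.9012 = (0.74 + ρ_A + 1.34) / 3.340.
ρ_A = 0.9012·3.340 − 0.74 − 1.34 = 0.930.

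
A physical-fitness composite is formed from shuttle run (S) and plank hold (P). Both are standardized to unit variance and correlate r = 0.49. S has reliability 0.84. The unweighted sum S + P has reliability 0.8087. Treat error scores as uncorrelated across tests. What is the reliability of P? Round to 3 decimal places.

0.590

Var(S+P) = 2 + 2·0.49 = 2.980.
True-score variance = ρ_S + ρ_P + 2·0.49, so 0.8087 = (0.84 + ρ_P + 0.98) / 2.980.
ρ_P = 0.8087·2.980 − 0.84 − 0.98 = 0.590.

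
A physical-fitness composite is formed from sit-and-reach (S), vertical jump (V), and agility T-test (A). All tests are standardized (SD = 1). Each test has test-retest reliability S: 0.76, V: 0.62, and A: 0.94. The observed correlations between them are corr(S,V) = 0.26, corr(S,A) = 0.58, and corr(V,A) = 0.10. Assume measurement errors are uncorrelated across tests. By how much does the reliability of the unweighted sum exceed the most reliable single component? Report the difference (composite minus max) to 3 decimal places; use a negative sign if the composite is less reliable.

Var(sum) = 3 + 1.88 = 4.88; true-score variance = 2.32 + 1.88 = 4.2; composite reliability = 0.8607.
Max component reliability = 0.9400.
Difference = 0.8607 − 0.9400 = -0.079.

-0.079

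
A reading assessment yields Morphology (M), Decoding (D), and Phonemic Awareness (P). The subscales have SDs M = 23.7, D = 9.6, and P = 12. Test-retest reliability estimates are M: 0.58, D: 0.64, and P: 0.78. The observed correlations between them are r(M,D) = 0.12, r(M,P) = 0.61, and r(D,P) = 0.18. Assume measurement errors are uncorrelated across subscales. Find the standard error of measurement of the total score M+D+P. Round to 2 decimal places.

Var(total) = 797.85 + 443.045 = 1240.89.
True-score variance = 497.083 + 443.045 = 940.127, so reliability = 0.7576.
Error variance = 1240.89 − 940.127 = 300.767; SEM = √300.767 = 17.34.

17.34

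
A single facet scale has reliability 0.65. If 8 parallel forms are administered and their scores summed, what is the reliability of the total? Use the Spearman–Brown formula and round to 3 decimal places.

0.937

ρ_k = kρ / (1 + (k−1)ρ) = 8·0.65 / (1 + 7·0.65) = 5.200 / 5.550 = 0.937.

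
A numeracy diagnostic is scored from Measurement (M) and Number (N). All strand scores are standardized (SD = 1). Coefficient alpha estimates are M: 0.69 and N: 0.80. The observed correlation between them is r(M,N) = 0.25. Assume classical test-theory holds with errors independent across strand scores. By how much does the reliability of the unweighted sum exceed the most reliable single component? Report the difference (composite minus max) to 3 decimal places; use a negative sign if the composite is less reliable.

Var(sum) = 2 + 0.5 = 2.5; true-score variance = 1.49 + 0.5 = 1.99; composite reliability = 0.7960.
Max component reliability = 0.8000.
Difference = 0.7960 − 0.8000 = -0.004.

-0.004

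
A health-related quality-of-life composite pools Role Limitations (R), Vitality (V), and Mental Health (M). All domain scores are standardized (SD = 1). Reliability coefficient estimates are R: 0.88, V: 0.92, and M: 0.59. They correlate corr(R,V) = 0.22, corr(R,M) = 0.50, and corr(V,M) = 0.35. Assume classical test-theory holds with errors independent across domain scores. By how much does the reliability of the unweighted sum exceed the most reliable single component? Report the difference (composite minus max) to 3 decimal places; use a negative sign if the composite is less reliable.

Var(sum) = 3 + 2.14 = 5.14; true-score variance = 2.39 + 2.14 = 4.53; composite reliability = 0.8813.
Max component reliability = 0.9200.
Difference = 0.8813 − 0.9200 = -0.039.

-0.039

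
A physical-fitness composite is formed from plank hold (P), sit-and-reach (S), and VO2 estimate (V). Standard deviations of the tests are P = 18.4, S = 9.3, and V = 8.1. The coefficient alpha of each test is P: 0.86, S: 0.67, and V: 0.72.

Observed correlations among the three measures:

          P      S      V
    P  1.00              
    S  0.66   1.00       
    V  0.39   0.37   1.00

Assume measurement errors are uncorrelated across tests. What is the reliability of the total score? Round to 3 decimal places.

Var(P+S+V) = 18.4² + 9.3² + 8.1² + 2·[18.4·9.3·0.66 + 18.4·8.1·0.39 + 9.3·8.1·0.37] = 490.66 + 397.874 = 888.534.
Because errors are independent across components, Cov(Tᵢ,Tⱼ) = Cov(Xᵢ,Xⱼ); the off-diagonal part of the true-score variance is the same as above.
True-score variance = [18.4²·0.86 + 9.3²·0.67 + 8.1²·0.72] + 397.874 = 396.349 + 397.874 = 794.223.
Reliability = 794.223 / 888.534 = 0.894.

0.894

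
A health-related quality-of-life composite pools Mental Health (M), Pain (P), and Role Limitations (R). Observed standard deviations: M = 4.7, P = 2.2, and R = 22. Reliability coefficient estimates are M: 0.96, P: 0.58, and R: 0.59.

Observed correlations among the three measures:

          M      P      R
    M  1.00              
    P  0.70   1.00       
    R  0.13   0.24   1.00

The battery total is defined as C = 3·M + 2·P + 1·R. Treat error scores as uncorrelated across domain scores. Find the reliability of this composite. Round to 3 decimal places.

0.766

Var(C) = 3²·4.7² + 2²·2.2² + 22² + 2·[6·4.7·2.2·0.70 + 3·4.7·22·0.13 + 2·2.2·22·0.24] = 702.17 + 213.972 = 916.142.
Under uncorrelated errors the observed covariances equal the true-score covariances, so only the own-variance terms attenuate.
True-score variance = [3²·4.7²·0.96 + 2²·2.2²·0.58 + 22²·0.59] + 213.972 = 487.646 + 213.972 = 701.618.
Reliability = 701.618 / 916.142 = 0.766.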